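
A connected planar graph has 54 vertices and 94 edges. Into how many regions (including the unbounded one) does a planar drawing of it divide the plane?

Euler's formula for a connected plane graph: V − E + F = 2, so F = 2 − 54 + 94 = 42.

42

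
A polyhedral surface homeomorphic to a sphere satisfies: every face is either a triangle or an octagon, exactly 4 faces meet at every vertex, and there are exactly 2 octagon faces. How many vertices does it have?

16

Let x be the number of triangles; then F = 2 + x.
Edge–face incidences: 2E = 8·2 + 3·x = 16 + 3x.
Every vertex has degree 4, so 4V = 2E.
Euler: V − E + F = 2 ⇒ (2E)/4 − E + (2 + x) = 2.
Multiply by 8: 2·(2E) − 4·(2E) + 8·(2 + x) = 16, i.e. 16 + 8x − 2·(16 + 3x) = 16.
Collecting terms: 2x − 16 = 16, so 2x = 32, so x = 16.
Then 2E = 16 + 3·16 = 64, so E = 32, V = 2E/4 = 16, F = 2 + 16 = 18.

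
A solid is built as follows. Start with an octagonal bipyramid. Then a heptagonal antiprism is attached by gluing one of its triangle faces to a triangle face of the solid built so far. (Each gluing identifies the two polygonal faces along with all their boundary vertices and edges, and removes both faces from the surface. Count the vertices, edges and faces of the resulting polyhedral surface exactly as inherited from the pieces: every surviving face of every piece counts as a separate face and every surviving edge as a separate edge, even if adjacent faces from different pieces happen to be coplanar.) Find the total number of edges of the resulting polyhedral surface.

49

An octagonal bipyramid: V=10, E=24, F=16.
Attach a heptagonal antiprism (V=14, E=28, F=16) along a 3-gon: merge 3 vertices and 3 edges, delete both glued faces → V=21, E=49, F=30.
Check: V − E + F = 21 − 49 + 30 = 2.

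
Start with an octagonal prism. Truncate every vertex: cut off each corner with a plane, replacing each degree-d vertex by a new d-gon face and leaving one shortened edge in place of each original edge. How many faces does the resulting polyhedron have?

26

The base solid has V = 16, E = 24, F = 10.
Truncation replaces each original edge-end by a new vertex, so V′ = 2E = 48.
Each original edge survives, and each old vertex of degree d contributes d new edges; summing degrees gives Σd = 2E, so E′ = E + 2E = 3E = 72.
Each original face survives and each original vertex becomes one new face: F′ = F + V = 26.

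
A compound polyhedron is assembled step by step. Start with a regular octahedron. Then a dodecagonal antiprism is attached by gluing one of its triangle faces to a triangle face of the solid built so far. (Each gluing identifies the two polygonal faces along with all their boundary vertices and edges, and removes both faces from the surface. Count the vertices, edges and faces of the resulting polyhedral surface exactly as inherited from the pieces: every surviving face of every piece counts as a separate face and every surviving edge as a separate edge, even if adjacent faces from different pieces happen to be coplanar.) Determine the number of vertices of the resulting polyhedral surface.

A regular octahedron: V=6, E=12, F=8.
Attach a dodecagonal antiprism (V=24, E=48, F=26) along a 3-gon: merge 3 vertices and 3 edges, delete both glued faces → V=27, E=57, F=32.
Check: V − E + F = 27 − 57 + 32 = 2.

27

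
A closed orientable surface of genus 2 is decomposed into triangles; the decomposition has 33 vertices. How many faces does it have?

70

χ = 2 − 2·2 = -2, and every face is a triangle so 3F = 2E.
V − E + F = -2 with E = 3F/2 gives 33 − (3/2 − 1)·F = -2, so F = 70 and E = 105.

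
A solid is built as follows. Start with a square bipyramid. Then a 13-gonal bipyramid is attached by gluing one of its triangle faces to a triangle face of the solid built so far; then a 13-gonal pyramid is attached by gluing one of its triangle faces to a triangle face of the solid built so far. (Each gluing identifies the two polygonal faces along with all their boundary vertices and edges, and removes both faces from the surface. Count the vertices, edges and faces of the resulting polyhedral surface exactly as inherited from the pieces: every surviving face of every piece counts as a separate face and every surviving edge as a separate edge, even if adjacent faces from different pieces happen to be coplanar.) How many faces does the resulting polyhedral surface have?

A square bipyramid: V=6, E=12, F=8.
Attach a 13-gonal bipyramid (V=15, E=39, F=26) along a 3-gon: merge 3 vertices and 3 edges, delete both glued faces → V=18, E=48, F=32.
Attach a 13-gonal pyramid (V=14, E=26, F=14) along a 3-gon: merge 3 vertices and 3 edges, delete both glued faces → V=29, E=71, F=44.
Check: V − E + F = 29 − 71 + 44 = 2.

44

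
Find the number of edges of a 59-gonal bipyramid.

A bipyramid over an n-gon has 2n triangular faces and n + 2 vertices: V = 59 + 2 = 61, E = 3·59 = 177, F = 2·59 = 118.

177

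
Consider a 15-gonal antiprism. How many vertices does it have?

30

An antiprism on an n-gon has two n-gon caps and 2n triangles: V = 2·15 = 30, E = 4·15 = 60, F = 2·15 + 2 = 32.
Check: V − E + F = 30 − 60 + 32 = 2.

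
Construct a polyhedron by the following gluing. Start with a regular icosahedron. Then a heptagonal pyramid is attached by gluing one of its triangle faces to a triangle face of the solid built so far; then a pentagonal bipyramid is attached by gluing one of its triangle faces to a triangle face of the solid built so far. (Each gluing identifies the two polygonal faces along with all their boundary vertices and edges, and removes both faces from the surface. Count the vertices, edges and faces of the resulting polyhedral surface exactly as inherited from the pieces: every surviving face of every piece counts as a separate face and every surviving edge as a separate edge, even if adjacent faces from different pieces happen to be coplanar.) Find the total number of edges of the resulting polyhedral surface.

53

A regular icosahedron: V=12, E=30, F=20.
Attach a heptagonal pyramid (V=8, E=14, F=8) along a 3-gon: merge 3 vertices and 3 edges, delete both glued faces → V=17, E=41, F=26.
Attach a pentagonal bipyramid (V=7, E=15, F=10) along a 3-gon: merge 3 vertices and 3 edges, delete both glued faces → V=21, E=53, F=34.
Check: V − E + F = 21 − 53 + 34 = 2.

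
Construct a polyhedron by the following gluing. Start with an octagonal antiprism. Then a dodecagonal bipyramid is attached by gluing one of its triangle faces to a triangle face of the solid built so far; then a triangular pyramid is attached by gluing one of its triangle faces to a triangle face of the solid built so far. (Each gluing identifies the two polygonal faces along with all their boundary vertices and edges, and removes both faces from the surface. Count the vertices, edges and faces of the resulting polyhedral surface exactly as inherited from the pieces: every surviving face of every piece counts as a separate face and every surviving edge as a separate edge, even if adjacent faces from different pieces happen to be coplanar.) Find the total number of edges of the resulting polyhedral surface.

68

An octagonal antiprism: V=16, E=32, F=18.
Attach a dodecagonal bipyramid (V=14, E=36, F=24) along a 3-gon: merge 3 vertices and 3 edges, delete both glued faces → V=27, E=65, F=40.
Attach a triangular pyramid (V=4, E=6, F=4) along a 3-gon: merge 3 vertices and 3 edges, delete both glued faces → V=28, E=68, F=42.
Check: V − E + F = 28 − 68 + 42 = 2.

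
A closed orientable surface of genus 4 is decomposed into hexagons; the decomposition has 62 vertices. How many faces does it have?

34

χ = 2 − 2·4 = -6, and every face is a hexagon so 6F = 2E.
V − E + F = -6 with E = 6F/2 gives 62 − (6/2 − 1)·F = -6, so F = 34 and E = 102.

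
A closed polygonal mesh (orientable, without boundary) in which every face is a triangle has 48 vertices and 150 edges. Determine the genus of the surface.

2

Every face is a triangle and each edge borders two faces, so 3F = 2·150, giving F = 100.
χ = V − E + F = 48 − 150 + 100 = -2.
For a closed orientable surface χ = 2 − 2g, so g = (2 − (-2))/2 = 2.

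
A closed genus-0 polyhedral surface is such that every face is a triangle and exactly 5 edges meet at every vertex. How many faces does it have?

Each face has 3 edges and each edge borders two faces, so 2E = 3F.
Each vertex has degree 5, so 5V = 2E and hence V = 3F/5.
Euler: V − E + F = 2 ⇒ (3F/5) − (3F/2) + F = 2.
Multiply by 10: (6 − 15 + 10)F = 20, i.e. 1F = 20.
So F = 20, E = 3·20/2 = 30, V = 3·20/5 = 12.

20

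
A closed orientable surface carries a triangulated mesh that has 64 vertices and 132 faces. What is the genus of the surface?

Every face is a triangle, so 2E = 3·132 = 396, giving E = 198.
χ = V − E + F = 64 − 198 + 132 = -2.
For a closed orientable surface χ = 2 − 2g, so g = (2 − (-2))/2 = 2.

2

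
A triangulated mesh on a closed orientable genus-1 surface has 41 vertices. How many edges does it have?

χ = 2 − 2·1 = 0, and every face is a triangle so 3F = 2E.
V − E + F = 0 with E = 3F/2 gives 41 − (3/2 − 1)·F = 0, so F = 82 and E = 123.

123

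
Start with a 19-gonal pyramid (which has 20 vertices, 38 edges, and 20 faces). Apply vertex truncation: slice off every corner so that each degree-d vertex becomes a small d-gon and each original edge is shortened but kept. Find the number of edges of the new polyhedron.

114

Truncation replaces each original edge-end by a new vertex, so V′ = 2E = 76.
Each original edge survives, and each old vertex of degree d contributes d new edges; summing degrees gives Σd = 2E, so E′ = E + 2E = 3E = 114.
Each original face survives and each original vertex becomes one new face: F′ = F + V = 40.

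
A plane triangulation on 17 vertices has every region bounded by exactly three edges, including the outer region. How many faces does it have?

30

In a plane triangulation 3F = 2E and V − E + F = 2, so F = 2V − 4 = 2·17 − 4 = 30.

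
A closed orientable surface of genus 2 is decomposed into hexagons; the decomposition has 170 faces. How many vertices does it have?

338

χ = 2 − 2·2 = -2, and every face is a hexagon so 6F = 2E.
E = 6·170/2 = 510. Then V = -2 + E − F = -2 + 510 − 170 = 338.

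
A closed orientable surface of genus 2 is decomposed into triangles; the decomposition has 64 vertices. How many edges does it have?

χ = 2 − 2·2 = -2, and every face is a triangle so 3F = 2E.
V − E + F = -2 with E = 3F/2 gives 64 − (3/2 − 1)·F = -2, so F = 132 and E = 198.

198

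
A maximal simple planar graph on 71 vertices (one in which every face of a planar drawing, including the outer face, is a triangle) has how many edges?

In a plane triangulation 3F = 2E and V − E + F = 2, so E = 3V − 6 = 3·71 − 6 = 207.

207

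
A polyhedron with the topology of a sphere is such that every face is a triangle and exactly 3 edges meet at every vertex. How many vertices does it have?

4

Each face has 3 edges and each edge borders two faces, so 2E = 3F.
Each vertex has degree 3, so 3V = 2E and hence V = 3F/3.
Euler: V − E + F = 2 ⇒ (3F/3) − (3F/2) + F = 2.
Multiply by 6: (6 − 9 + 6)F = 12, i.e. 3F = 12.
So F = 4, E = 3·4/2 = 6, V = 3·4/3 = 4.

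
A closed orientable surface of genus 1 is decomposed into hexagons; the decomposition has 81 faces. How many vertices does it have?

χ = 2 − 2·1 = 0, and every face is a hexagon so 6F = 2E.
E = 6·81/2 = 243. Then V = 0 + E − F = 0 + 243 − 81 = 162.

162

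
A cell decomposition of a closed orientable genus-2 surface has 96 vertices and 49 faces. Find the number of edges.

For a closed orientable surface of genus 2, χ = 2 − 2·2 = -2.
E = V + F − (-2) = 96 + 49 − (-2) = 147.

147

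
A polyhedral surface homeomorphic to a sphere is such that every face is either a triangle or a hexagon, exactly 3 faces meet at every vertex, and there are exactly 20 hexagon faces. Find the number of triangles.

Let x be the number of triangles; then F = 20 + x.
Edge–face incidences: 2E = 6·20 + 3·x = 120 + 3x.
Every vertex has degree 3, so 3V = 2E.
Euler: V − E + F = 2 ⇒ (2E)/3 − E + (20 + x) = 2.
Multiply by 6: 2·(2E) − 3·(2E) + 6·(20 + x) = 12, i.e. 120 + 6x − (120 + 3x) = 12.
Collecting terms: 3x = 12, so x = 4.
Then 2E = 120 + 3·4 = 132, so E = 66, V = 2E/3 = 44, F = 20 + 4 = 24.

4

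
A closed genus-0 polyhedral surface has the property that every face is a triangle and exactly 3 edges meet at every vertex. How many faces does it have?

Each face has 3 edges and each edge borders two faces, so 2E = 3F.
Each vertex has degree 3, so 3V = 2E and hence V = 3F/3.
Euler: V − E + F = 2 ⇒ (3F/3) − (3F/2) + F = 2.
Multiply by 6: (6 − 9 + 6)F = 12, i.e. 3F = 12.
So F = 4, E = 3·4/2 = 6, V = 3·4/3 = 4.

4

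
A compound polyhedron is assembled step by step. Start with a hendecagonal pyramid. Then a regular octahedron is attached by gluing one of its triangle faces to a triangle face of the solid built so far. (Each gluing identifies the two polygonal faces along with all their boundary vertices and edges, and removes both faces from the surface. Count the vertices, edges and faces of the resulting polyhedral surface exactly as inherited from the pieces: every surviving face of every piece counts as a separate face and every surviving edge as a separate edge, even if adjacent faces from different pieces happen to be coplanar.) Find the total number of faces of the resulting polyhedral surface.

A hendecagonal pyramid: V=12, E=22, F=12.
Attach a regular octahedron (V=6, E=12, F=8) along a 3-gon: merge 3 vertices and 3 edges, delete both glued faces → V=15, E=31, F=18.
Check: V − E + F = 15 − 31 + 18 = 2.

18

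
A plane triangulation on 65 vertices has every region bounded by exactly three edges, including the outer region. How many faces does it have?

In a plane triangulation 3F = 2E and V − E + F = 2, so F = 2V − 4 = 2·65 − 4 = 126.

126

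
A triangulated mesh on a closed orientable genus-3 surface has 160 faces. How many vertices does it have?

χ = 2 − 2·3 = -4, and every face is a triangle so 3F = 2E.
E = 3·160/2 = 240. Then V = -4 + E − F = -4 + 240 − 160 = 76.

76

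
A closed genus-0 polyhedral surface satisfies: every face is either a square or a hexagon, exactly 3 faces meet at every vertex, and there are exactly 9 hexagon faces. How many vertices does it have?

Let x be the number of squares; then F = 9 + x.
Edge–face incidences: 2E = 6·9 + 4·x = 54 + 4x.
Every vertex has degree 3, so 3V = 2E.
Euler: V − E + F = 2 ⇒ (2E)/3 − E + (9 + x) = 2.
Multiply by 6: 2·(2E) − 3·(2E) + 6·(9 + x) = 12, i.e. 54 + 6x − (54 + 4x) = 12.
Collecting terms: 2x = 12, so x = 6.
Then 2E = 54 + 4·6 = 78, so E = 39, V = 2E/3 = 26, F = 9 + 6 = 15.

26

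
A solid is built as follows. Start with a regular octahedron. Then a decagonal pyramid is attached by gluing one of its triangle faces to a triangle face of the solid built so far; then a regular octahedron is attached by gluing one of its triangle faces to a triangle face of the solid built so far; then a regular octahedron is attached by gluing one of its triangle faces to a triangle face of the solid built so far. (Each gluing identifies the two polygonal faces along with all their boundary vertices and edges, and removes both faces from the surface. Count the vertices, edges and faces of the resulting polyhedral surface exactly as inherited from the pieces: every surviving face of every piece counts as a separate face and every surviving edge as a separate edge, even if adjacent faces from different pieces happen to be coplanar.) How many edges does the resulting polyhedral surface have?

A regular octahedron: V=6, E=12, F=8.
Attach a decagonal pyramid (V=11, E=20, F=11) along a 3-gon: merge 3 vertices and 3 edges, delete both glued faces → V=14, E=29, F=17.
Attach a regular octahedron (V=6, E=12, F=8) along a 3-gon: merge 3 vertices and 3 edges, delete both glued faces → V=17, E=38, F=23.
Attach a regular octahedron (V=6, E=12, F=8) along a 3-gon: merge 3 vertices and 3 edges, delete both glued faces → V=20, E=47, F=29.
Check: V − E + F = 20 − 47 + 29 = 2.

47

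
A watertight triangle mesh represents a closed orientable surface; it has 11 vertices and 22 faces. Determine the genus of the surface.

1

Every face is a triangle, so 2E = 3·22 = 66, giving E = 33.
χ = V − E + F = 11 − 33 + 22 = 0.
For a closed orientable surface χ = 2 − 2g, so g = (2 − (0))/2 = 1.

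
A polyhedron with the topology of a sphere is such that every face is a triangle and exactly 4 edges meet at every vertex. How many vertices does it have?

6

Each face has 3 edges and each edge borders two faces, so 2E = 3F.
Each vertex has degree 4, so 4V = 2E and hence V = 3F/4.
Euler: V − E + F = 2 ⇒ (3F/4) − (3F/2) + F = 2.
Multiply by 8: (6 − 12 + 8)F = 16, i.e. 2F = 16.
So F = 8, E = 3·8/2 = 12, V = 3·8/4 = 6.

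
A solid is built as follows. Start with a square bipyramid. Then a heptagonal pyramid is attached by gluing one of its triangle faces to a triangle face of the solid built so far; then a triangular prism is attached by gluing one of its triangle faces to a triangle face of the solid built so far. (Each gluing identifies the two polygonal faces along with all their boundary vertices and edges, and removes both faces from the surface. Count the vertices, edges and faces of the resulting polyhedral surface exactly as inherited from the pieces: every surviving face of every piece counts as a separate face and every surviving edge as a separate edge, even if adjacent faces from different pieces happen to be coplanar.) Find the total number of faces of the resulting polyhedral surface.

17

A square bipyramid: V=6, E=12, F=8.
Attach a heptagonal pyramid (V=8, E=14, F=8) along a 3-gon: merge 3 vertices and 3 edges, delete both glued faces → V=11, E=23, F=14.
Attach a triangular prism (V=6, E=9, F=5) along a 3-gon: merge 3 vertices and 3 edges, delete both glued faces → V=14, E=29, F=17.
Check: V − E + F = 14 − 29 + 17 = 2.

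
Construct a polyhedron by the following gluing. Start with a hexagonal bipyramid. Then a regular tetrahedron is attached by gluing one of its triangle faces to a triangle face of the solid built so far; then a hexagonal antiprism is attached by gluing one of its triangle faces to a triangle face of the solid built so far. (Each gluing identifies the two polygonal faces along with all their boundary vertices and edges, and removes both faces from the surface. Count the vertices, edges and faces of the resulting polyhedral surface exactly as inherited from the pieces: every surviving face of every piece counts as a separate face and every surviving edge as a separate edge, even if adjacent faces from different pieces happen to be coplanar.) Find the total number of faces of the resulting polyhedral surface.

26

A hexagonal bipyramid: V=8, E=18, F=12.
Attach a regular tetrahedron (V=4, E=6, F=4) along a 3-gon: merge 3 vertices and 3 edges, delete both glued faces → V=9, E=21, F=14.
Attach a hexagonal antiprism (V=12, E=24, F=14) along a 3-gon: merge 3 vertices and 3 edges, delete both glued faces → V=18, E=42, F=26.
Check: V − E + F = 18 − 42 + 26 = 2.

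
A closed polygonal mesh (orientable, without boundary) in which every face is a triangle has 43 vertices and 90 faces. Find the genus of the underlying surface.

Every face is a triangle, so 2E = 3·90 = 270, giving E = 135.
χ = V − E + F = 43 − 135 + 90 = -2.
For a closed orientable surface χ = 2 − 2g, so g = (2 − (-2))/2 = 2.

2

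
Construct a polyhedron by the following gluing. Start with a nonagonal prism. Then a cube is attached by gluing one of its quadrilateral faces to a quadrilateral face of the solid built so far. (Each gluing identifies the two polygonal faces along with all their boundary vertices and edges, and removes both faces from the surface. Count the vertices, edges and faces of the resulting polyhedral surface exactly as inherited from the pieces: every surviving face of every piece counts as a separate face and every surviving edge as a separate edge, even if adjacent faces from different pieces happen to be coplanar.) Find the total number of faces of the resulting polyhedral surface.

A nonagonal prism: V=18, E=27, F=11.
Attach a cube (V=8, E=12, F=6) along a 4-gon: merge 4 vertices and 4 edges, delete both glued faces → V=22, E=35, F=15.
Check: V − E + F = 22 − 35 + 15 = 2.

15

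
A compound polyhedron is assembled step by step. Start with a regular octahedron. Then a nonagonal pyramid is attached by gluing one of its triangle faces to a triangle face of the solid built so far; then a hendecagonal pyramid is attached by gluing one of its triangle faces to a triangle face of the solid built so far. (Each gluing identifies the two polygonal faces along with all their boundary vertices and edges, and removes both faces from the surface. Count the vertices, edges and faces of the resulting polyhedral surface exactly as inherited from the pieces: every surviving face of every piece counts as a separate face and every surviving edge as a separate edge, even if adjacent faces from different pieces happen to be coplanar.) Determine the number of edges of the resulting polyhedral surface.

46

A regular octahedron: V=6, E=12, F=8.
Attach a nonagonal pyramid (V=10, E=18, F=10) along a 3-gon: merge 3 vertices and 3 edges, delete both glued faces → V=13, E=27, F=16.
Attach a hendecagonal pyramid (V=12, E=22, F=12) along a 3-gon: merge 3 vertices and 3 edges, delete both glued faces → V=22, E=46, F=26.
Check: V − E + F = 22 − 46 + 26 = 2.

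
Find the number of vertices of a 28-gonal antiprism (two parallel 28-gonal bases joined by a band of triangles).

56

An antiprism on an n-gon has two n-gon caps and 2n triangles: V = 2·28 = 56, E = 4·28 = 112, F = 2·28 + 2 = 58.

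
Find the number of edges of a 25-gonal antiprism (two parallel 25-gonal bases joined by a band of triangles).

An antiprism on an n-gon has two n-gon caps and 2n triangles: V = 2·25 = 50, E = 4·25 = 100, F = 2·25 + 2 = 52.

100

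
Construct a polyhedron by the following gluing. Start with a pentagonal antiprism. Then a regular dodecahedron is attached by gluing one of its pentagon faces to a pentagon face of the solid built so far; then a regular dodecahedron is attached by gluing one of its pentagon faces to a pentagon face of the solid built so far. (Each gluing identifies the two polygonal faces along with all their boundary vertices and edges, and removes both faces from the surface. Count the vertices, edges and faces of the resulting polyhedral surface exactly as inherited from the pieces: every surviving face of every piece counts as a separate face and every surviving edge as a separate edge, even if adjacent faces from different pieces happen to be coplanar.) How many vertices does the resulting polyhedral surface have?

A pentagonal antiprism: V=10, E=20, F=12.
Attach a regular dodecahedron (V=20, E=30, F=12) along a 5-gon: merge 5 vertices and 5 edges, delete both glued faces → V=25, E=45, F=22.
Attach a regular dodecahedron (V=20, E=30, F=12) along a 5-gon: merge 5 vertices and 5 edges, delete both glued faces → V=40, E=70, F=32.
Check: V − E + F = 40 − 70 + 32 = 2.

40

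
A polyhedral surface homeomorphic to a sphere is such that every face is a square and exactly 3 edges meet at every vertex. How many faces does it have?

6

Each face has 4 edges and each edge borders two faces, so 2E = 4F.
Each vertex has degree 3, so 3V = 2E and hence V = 4F/3.
Euler: V − E + F = 2 ⇒ (4F/3) − (4F/2) + F = 2.
Multiply by 6: (8 − 12 + 6)F = 12, i.e. 2F = 12.
So F = 6, E = 4·6/2 = 12, V = 4·6/3 = 8.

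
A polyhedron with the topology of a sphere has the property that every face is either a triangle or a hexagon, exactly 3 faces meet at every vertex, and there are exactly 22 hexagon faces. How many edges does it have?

Let x be the number of triangles; then F = 22 + x.
Edge–face incidences: 2E = 6·22 + 3·x = 132 + 3x.
Every vertex has degree 3, so 3V = 2E.
Euler: V − E + F = 2 ⇒ (2E)/3 − E + (22 + x) = 2.
Multiply by 6: 2·(2E) − 3·(2E) + 6·(22 + x) = 12, i.e. 132 + 6x − (132 + 3x) = 12.
Collecting terms: 3x = 12, so x = 4.
Then 2E = 132 + 3·4 = 144, so E = 72, V = 2E/3 = 48, F = 22 + 4 = 26.

72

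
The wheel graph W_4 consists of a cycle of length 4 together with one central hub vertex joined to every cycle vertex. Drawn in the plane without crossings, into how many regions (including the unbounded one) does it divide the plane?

W_4 has V = 4 + 1 = 5 vertices and E = 2·4 = 8 edges.
By Euler's formula F = 2 − V + E = 2 − 5 + 8 = 5.

5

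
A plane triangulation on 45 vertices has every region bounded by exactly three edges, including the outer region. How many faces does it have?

86

In a plane triangulation 3F = 2E and V − E + F = 2, so F = 2V − 4 = 2·45 − 4 = 86.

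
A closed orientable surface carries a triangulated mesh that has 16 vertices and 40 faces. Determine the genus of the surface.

3

Every face is a triangle, so 2E = 3·40 = 120, giving E = 60.
χ = V − E + F = 16 − 60 + 40 = -4.
For a closed orientable surface χ = 2 − 2g, so g = (2 − (-4))/2 = 3.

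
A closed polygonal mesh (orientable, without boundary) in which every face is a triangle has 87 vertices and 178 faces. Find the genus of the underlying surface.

2

Every face is a triangle, so 2E = 3·178 = 534, giving E = 267.
χ = V − E + F = 87 − 267 + 178 = -2.
For a closed orientable surface χ = 2 − 2g, so g = (2 − (-2))/2 = 2.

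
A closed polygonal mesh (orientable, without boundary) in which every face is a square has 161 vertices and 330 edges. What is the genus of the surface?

Every face is a square and each edge borders two faces, so 4F = 2·330, giving F = 165.
χ = V − E + F = 161 − 330 + 165 = -4.
For a closed orientable surface χ = 2 − 2g, so g = (2 − (-4))/2 = 3.

3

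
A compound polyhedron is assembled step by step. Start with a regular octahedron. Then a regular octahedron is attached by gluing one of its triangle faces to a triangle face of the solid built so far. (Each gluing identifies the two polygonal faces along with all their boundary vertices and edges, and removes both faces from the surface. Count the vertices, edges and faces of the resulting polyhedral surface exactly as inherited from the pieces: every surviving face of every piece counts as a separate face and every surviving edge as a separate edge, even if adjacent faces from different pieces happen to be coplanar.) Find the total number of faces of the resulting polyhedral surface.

14

A regular octahedron: V=6, E=12, F=8.
Attach a regular octahedron (V=6, E=12, F=8) along a 3-gon: merge 3 vertices and 3 edges, delete both glued faces → V=9, E=21, F=14.
Check: V − E + F = 9 − 21 + 14 = 2.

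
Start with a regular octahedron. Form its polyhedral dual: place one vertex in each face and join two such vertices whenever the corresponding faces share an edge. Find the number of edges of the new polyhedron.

The base solid has V = 6, E = 12, F = 8.
The dual swaps V and F and preserves E: V′ = F = 8, E′ = E = 12, F′ = V = 6.

12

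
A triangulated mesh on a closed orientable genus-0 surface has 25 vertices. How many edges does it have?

69

χ = 2 − 2·0 = 2, and every face is a triangle so 3F = 2E.
V − E + F = 2 with E = 3F/2 gives 25 − (3/2 − 1)·F = 2, so F = 46 and E = 69.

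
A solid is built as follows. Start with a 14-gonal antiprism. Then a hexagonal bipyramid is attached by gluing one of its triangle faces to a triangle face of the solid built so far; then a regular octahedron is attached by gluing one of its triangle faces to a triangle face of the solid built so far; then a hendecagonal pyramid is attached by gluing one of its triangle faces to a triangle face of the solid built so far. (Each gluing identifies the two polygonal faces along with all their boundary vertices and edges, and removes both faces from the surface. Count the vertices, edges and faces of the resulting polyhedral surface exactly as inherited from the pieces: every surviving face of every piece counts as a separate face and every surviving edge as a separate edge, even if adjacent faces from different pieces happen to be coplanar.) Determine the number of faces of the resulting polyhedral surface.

A 14-gonal antiprism: V=28, E=56, F=30.
Attach a hexagonal bipyramid (V=8, E=18, F=12) along a 3-gon: merge 3 vertices and 3 edges, delete both glued faces → V=33, E=71, F=40.
Attach a regular octahedron (V=6, E=12, F=8) along a 3-gon: merge 3 vertices and 3 edges, delete both glued faces → V=36, E=80, F=46.
Attach a hendecagonal pyramid (V=12, E=22, F=12) along a 3-gon: merge 3 vertices and 3 edges, delete both glued faces → V=45, E=99, F=56.
Check: V − E + F = 45 − 99 + 56 = 2.

56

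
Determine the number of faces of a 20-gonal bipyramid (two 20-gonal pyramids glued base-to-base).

40

A bipyramid over an n-gon has 2n triangular faces and n + 2 vertices: V = 20 + 2 = 22, E = 3·20 = 60, F = 2·20 = 40.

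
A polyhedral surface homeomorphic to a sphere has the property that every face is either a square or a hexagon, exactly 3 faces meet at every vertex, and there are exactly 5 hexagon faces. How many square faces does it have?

6

Let x be the number of squares; then F = 5 + x.
Edge–face incidences: 2E = 6·5 + 4·x = 30 + 4x.
Every vertex has degree 3, so 3V = 2E.
Euler: V − E + F = 2 ⇒ (2E)/3 − E + (5 + x) = 2.
Multiply by 6: 2·(2E) − 3·(2E) + 6·(5 + x) = 12, i.e. 30 + 6x − (30 + 4x) = 12.
Collecting terms: 2x = 12, so x = 6.
Then 2E = 30 + 4·6 = 54, so E = 27, V = 2E/3 = 18, F = 5 + 6 = 11.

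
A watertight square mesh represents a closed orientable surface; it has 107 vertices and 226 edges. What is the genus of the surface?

4

Every face is a square and each edge borders two faces, so 4F = 2·226, giving F = 113.
χ = V − E + F = 107 − 226 + 113 = -6.
For a closed orientable surface χ = 2 − 2g, so g = (2 − (-6))/2 = 4.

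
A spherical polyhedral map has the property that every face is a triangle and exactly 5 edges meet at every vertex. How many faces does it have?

20

Each face has 3 edges and each edge borders two faces, so 2E = 3F.
Each vertex has degree 5, so 5V = 2E and hence V = 3F/5.
Euler: V − E + F = 2 ⇒ (3F/5) − (3F/2) + F = 2.
Multiply by 10: (6 − 15 + 10)F = 20, i.e. 1F = 20.
So F = 20, E = 3·20/2 = 30, V = 3·20/5 = 12.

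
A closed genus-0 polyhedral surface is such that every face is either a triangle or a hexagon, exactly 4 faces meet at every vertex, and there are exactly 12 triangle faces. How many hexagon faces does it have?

Let x be the number of hexagons; then F = 12 + x.
Edge–face incidences: 2E = 3·12 + 6·x = 36 + 6x.
Every vertex has degree 4, so 4V = 2E.
Euler: V − E + F = 2 ⇒ (2E)/4 − E + (12 + x) = 2.
Multiply by 8: 2·(2E) − 4·(2E) + 8·(12 + x) = 16, i.e. 96 + 8x − 2·(36 + 6x) = 16.
Collecting terms: −4x + 24 = 16, so −4x = −8, so x = 2.
Then 2E = 36 + 6·2 = 48, so E = 24, V = 2E/4 = 12, F = 12 + 2 = 14.

2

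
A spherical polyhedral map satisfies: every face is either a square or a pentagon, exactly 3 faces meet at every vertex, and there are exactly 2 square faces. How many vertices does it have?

Let x be the number of pentagons; then F = 2 + x.
Edge–face incidences: 2E = 4·2 + 5·x = 8 + 5x.
Every vertex has degree 3, so 3V = 2E.
Euler: V − E + F = 2 ⇒ (2E)/3 − E + (2 + x) = 2.
Multiply by 6: 2·(2E) − 3·(2E) + 6·(2 + x) = 12, i.e. 12 + 6x − (8 + 5x) = 12.
Collecting terms: x + 4 = 12, so x = 8.
Then 2E = 8 + 5·8 = 48, so E = 24, V = 2E/3 = 16, F = 2 + 8 = 10.

16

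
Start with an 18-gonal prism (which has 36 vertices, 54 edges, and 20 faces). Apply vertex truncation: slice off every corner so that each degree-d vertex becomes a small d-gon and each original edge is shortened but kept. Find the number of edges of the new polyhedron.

162

Truncation replaces each original edge-end by a new vertex, so V′ = 2E = 108.
Each original edge survives, and each old vertex of degree d contributes d new edges; summing degrees gives Σd = 2E, so E′ = E + 2E = 3E = 162.
Each original face survives and each original vertex becomes one new face: F′ = F + V = 56.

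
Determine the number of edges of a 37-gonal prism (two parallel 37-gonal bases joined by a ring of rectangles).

A prism on an n-gon has two n-gon bases and n rectangular sides: V = 2·37 = 74, E = 3·37 = 111, F = 37 + 2 = 39.

111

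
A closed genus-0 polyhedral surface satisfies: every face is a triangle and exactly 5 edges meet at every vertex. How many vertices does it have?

Each face has 3 edges and each edge borders two faces, so 2E = 3F.
Each vertex has degree 5, so 5V = 2E and hence V = 3F/5.
Euler: V − E + F = 2 ⇒ (3F/5) − (3F/2) + F = 2.
Multiply by 10: (6 − 15 + 10)F = 20, i.e. 1F = 20.
So F = 20, E = 3·20/2 = 30, V = 3·20/5 = 12.

12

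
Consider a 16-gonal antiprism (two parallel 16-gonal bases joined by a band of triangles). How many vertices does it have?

An antiprism on an n-gon has two n-gon caps and 2n triangles: V = 2·16 = 32, E = 4·16 = 64, F = 2·16 + 2 = 34.
Check: V − E + F = 32 − 64 + 34 = 2.

32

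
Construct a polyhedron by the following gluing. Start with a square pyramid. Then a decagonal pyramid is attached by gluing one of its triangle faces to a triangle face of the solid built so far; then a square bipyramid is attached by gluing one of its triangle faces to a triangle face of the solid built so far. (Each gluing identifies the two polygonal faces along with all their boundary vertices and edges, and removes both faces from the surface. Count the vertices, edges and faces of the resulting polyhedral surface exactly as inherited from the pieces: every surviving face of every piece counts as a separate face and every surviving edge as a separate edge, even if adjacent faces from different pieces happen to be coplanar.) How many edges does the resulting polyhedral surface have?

A square pyramid: V=5, E=8, F=5.
Attach a decagonal pyramid (V=11, E=20, F=11) along a 3-gon: merge 3 vertices and 3 edges, delete both glued faces → V=13, E=25, F=14.
Attach a square bipyramid (V=6, E=12, F=8) along a 3-gon: merge 3 vertices and 3 edges, delete both glued faces → V=16, E=34, F=20.
Check: V − E + F = 16 − 34 + 20 = 2.

34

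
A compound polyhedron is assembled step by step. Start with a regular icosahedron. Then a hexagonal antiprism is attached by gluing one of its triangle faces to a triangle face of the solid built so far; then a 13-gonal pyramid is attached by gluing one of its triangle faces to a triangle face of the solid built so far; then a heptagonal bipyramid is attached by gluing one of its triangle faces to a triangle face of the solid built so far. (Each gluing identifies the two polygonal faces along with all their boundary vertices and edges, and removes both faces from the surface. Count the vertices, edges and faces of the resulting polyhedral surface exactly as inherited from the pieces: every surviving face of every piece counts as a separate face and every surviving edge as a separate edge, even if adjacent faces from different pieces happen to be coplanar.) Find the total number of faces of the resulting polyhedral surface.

A regular icosahedron: V=12, E=30, F=20.
Attach a hexagonal antiprism (V=12, E=24, F=14) along a 3-gon: merge 3 vertices and 3 edges, delete both glued faces → V=21, E=51, F=32.
Attach a 13-gonal pyramid (V=14, E=26, F=14) along a 3-gon: merge 3 vertices and 3 edges, delete both glued faces → V=32, E=74, F=44.
Attach a heptagonal bipyramid (V=9, E=21, F=14) along a 3-gon: merge 3 vertices and 3 edges, delete both glued faces → V=38, E=92, F=56.
Check: V − E + F = 38 − 92 + 56 = 2.

56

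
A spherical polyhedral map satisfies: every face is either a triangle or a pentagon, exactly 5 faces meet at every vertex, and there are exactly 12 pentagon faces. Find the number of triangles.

80

Let x be the number of triangles; then F = 12 + x.
Edge–face incidences: 2E = 5·12 + 3·x = 60 + 3x.
Every vertex has degree 5, so 5V = 2E.
Euler: V − E + F = 2 ⇒ (2E)/5 − E + (12 + x) = 2.
Multiply by 10: 2·(2E) − 5·(2E) + 10·(12 + x) = 20, i.e. 120 + 10x − 3·(60 + 3x) = 20.
Collecting terms: x − 60 = 20, so x = 80.
Then 2E = 60 + 3·80 = 300, so E = 150, V = 2E/5 = 60, F = 12 + 80 = 92.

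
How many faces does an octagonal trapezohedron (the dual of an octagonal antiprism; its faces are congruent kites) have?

16

The n-trapezohedron (dual of the n-antiprism) has V = 2·8 + 2 = 18, E = 4·8 = 32, F = 2·8 = 16.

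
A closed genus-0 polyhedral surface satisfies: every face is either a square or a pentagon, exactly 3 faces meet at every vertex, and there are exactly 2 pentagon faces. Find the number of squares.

5

Let x be the number of squares; then F = 2 + x.
Edge–face incidences: 2E = 5·2 + 4·x = 10 + 4x.
Every vertex has degree 3, so 3V = 2E.
Euler: V − E + F = 2 ⇒ (2E)/3 − E + (2 + x) = 2.
Multiply by 6: 2·(2E) − 3·(2E) + 6·(2 + x) = 12, i.e. 12 + 6x − (10 + 4x) = 12.
Collecting terms: 2x + 2 = 12, so 2x = 10, so x = 5.
Then 2E = 10 + 4·5 = 30, so E = 15, V = 2E/3 = 10, F = 2 + 5 = 7.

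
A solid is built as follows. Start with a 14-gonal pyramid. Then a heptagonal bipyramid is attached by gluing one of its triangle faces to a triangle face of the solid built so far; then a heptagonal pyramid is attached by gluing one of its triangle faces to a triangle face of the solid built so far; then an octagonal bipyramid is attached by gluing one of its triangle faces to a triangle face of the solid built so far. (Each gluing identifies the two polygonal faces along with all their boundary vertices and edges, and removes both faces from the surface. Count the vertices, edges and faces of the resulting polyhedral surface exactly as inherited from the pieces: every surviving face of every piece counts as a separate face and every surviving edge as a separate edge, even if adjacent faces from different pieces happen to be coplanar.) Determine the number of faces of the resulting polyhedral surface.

47

A 14-gonal pyramid: V=15, E=28, F=15.
Attach a heptagonal bipyramid (V=9, E=21, F=14) along a 3-gon: merge 3 vertices and 3 edges, delete both glued faces → V=21, E=46, F=27.
Attach a heptagonal pyramid (V=8, E=14, F=8) along a 3-gon: merge 3 vertices and 3 edges, delete both glued faces → V=26, E=57, F=33.
Attach an octagonal bipyramid (V=10, E=24, F=16) along a 3-gon: merge 3 vertices and 3 edges, delete both glued faces → V=33, E=78, F=47.
Check: V − E + F = 33 − 78 + 47 = 2.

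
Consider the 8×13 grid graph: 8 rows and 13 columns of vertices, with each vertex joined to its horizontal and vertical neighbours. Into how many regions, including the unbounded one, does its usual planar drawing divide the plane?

85

The grid has V = 8·13 = 104 vertices and E = 8·12 + 13·7 = 187 edges.
F = 2 − V + E = 2 − 104 + 187 = 85.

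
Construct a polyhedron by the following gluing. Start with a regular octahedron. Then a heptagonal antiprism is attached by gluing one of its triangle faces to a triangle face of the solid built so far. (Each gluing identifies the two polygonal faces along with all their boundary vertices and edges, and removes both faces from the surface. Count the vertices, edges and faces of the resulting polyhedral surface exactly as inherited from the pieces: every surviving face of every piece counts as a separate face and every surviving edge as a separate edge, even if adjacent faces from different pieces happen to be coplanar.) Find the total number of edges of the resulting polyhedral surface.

37

A regular octahedron: V=6, E=12, F=8.
Attach a heptagonal antiprism (V=14, E=28, F=16) along a 3-gon: merge 3 vertices and 3 edges, delete both glued faces → V=17, E=37, F=22.
Check: V − E + F = 17 − 37 + 22 = 2.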